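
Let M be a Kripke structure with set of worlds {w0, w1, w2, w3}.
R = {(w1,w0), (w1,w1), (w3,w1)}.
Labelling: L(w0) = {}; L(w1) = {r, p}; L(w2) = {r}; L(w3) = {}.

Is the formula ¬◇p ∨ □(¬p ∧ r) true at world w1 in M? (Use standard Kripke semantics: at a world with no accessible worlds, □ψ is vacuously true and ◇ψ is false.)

No

At w1: ¬◇p is false, □(¬p ∧ r) is false, so ¬◇p ∨ □(¬p ∧ r) is false.
  At w1: ◇p is true, so ¬◇p is false.
    At w1: ◇p requires p at some successor in {w0, w1}.
      p holds at w1, so ◇p is true at w1.
  At w1: □(¬p ∧ r) requires ¬p ∧ r at every successor {w0, w1}.
    ¬p ∧ r fails at w0, so □(¬p ∧ r) is false at w1.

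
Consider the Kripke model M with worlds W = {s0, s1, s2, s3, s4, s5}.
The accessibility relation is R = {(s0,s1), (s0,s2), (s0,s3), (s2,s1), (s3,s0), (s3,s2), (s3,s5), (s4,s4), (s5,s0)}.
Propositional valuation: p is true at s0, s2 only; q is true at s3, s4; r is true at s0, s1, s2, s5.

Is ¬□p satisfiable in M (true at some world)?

Yes

Recall that □ψ holds at a world iff ψ holds at every accessible world, and ◇ψ holds iff ψ holds at some accessible world.
Let φ = ¬□p. Evaluate φ at each world:
  s0 (successors {s1, s2, s3}): φ is true.
  s1 (successors ∅): φ is false.
  s2 (successors {s1}): φ is true.
  s3 (successors {s0, s2, s5}): φ is true.
  s4 (successors {s4}): φ is true.
  s5 (successors {s0}): φ is false.
Detail at s0 (witness):
  At s0: □p is false, so ¬□p is true.
    At s0: □p requires p at every successor {s1, s2, s3}.
      p fails at s1, so □p is false at s0.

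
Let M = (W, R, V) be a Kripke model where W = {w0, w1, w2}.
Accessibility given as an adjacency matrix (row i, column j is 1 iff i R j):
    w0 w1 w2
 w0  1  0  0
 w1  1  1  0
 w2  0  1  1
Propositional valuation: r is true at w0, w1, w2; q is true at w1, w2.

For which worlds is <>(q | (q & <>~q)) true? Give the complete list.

Let φ = <>(q | (q & <>~q)). Evaluate φ at each world:
  w0 (successors {w0}): φ is false.
  w1 (successors {w0, w1}): φ is true.
  w2 (successors {w1, w2}): φ is true.
For instance, at w2:
  At w2: <>(q | (q & <>~q)) requires q | (q & <>~q) at some successor in {w1, w2}.
    q | (q & <>~q) holds at w1, so <>(q | (q & <>~q)) is true at w2.
      At w1: q is true, q & <>~q is true, so q | (q & <>~q) is true.
Satisfying worlds: {w1, w2}

w1, w2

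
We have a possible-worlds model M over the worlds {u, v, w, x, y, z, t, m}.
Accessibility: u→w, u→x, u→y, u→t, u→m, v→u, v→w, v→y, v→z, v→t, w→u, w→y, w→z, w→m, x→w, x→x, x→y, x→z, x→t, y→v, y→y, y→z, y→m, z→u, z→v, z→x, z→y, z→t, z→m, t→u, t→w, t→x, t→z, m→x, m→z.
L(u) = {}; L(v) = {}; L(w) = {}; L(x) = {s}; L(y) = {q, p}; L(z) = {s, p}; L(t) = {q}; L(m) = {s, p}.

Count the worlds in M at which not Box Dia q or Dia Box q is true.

Recall that Box ψ holds at a world iff ψ holds at every accessible world, and Dia ψ holds iff ψ holds at some accessible world.
Let φ = not Box Dia q or Dia Box q. Evaluate φ at each world:
  u (successors {w, x, y, t, m}): φ is true.
  v (successors {u, w, y, z, t}): φ is true.
  w (successors {u, y, z, m}): φ is true.
  x (successors {w, x, y, z, t}): φ is true.
  y (successors {v, y, z, m}): φ is true.
  z (successors {u, v, x, y, t, m}): φ is true.
  t (successors {u, w, x, z}): φ is false.
  m (successors {x, z}): φ is false.
For instance, at x:
  At x: not Box Dia q is true, Dia Box q is false, so not Box Dia q or Dia Box q is true.
    At x: Box Dia q is false, so not Box Dia q is true.
      At x: Box Dia q requires Dia q at every successor {w, x, y, z, t}.
        Dia q fails at t, so Box Dia q is false at x.
    At x: Dia Box q requires Box q at some successor in {w, x, y, z, t}.
      At w: Box q is false.
      At x: Box q is false.
      At y: Box q is false.
      At z: Box q is false.
      At t: Box q is false.
    So Dia Box q is false at x.
Satisfying worlds: {u, v, w, x, y, z}

6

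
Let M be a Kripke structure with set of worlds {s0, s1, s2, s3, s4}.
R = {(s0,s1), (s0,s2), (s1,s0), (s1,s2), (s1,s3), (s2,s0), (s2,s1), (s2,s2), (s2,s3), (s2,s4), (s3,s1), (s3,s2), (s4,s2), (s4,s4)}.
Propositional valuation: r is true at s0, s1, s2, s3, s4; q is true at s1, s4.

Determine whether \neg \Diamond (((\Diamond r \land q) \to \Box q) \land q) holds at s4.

Yes

At s4: \Diamond (((\Diamond r \land q) \to \Box q) \land q) is false, so \neg \Diamond (((\Diamond r \land q) \to \Box q) \land q) is true.
  At s4: \Diamond (((\Diamond r \land q) \to \Box q) \land q) requires ((\Diamond r \land q) \to \Box q) \land q at some successor in {s2, s4}.
    At s2: ((\Diamond r \land q) \to \Box q) \land q is false.
    At s4: ((\Diamond r \land q) \to \Box q) \land q is false.
  So \Diamond (((\Diamond r \land q) \to \Box q) \land q) is false at s4.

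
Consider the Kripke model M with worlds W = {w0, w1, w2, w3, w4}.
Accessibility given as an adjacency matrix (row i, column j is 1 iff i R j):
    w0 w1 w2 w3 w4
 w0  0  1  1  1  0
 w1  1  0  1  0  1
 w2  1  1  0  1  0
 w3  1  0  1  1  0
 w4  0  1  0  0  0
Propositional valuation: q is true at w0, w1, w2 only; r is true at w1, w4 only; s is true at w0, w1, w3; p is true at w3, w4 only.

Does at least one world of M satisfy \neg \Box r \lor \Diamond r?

Let φ = \neg \Box r \lor \Diamond r. Evaluate φ at each world:
  w0 (successors {w1, w2, w3}): φ is true.
  w1 (successors {w0, w2, w4}): φ is true.
  w2 (successors {w0, w1, w3}): φ is true.
  w3 (successors {w0, w2, w3}): φ is true.
  w4 (successors {w1}): φ is true.
Detail at w0 (witness):
  At w0: \neg \Box r is true, \Diamond r is true, so \neg \Box r \lor \Diamond r is true.
    At w0: \Box r is false, so \neg \Box r is true.
      At w0: \Box r requires r at every successor {w1, w2, w3}.
        r fails at w2, so \Box r is false at w0.
    At w0: \Diamond r requires r at some successor in {w1, w2, w3}.
      r holds at w1, so \Diamond r is true at w0.

Yes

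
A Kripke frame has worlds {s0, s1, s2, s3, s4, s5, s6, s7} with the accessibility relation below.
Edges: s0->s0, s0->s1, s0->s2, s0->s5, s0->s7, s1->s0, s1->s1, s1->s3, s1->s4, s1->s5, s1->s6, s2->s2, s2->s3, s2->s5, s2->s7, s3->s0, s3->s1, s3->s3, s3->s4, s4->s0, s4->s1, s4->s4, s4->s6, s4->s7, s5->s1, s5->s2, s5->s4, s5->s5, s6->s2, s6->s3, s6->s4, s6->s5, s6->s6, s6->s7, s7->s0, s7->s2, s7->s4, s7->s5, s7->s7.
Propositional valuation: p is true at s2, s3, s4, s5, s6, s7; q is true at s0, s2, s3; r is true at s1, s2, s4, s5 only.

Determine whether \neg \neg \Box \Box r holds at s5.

No

At s5: \neg \Box \Box r is true, so \neg \neg \Box \Box r is false.
  At s5: \Box \Box r is false, so \neg \Box \Box r is true.
    At s5: \Box \Box r requires \Box r at every successor {s1, s2, s4, s5}.
      \Box r fails at s1, so \Box \Box r is false at s5.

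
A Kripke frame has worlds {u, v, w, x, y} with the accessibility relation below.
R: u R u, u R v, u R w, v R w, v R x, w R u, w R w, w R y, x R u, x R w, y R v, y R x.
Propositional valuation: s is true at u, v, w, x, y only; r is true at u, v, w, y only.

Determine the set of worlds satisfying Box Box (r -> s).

u, v, w, x, y

Let φ = Box Box (r -> s). Evaluate φ at each world:
  u (successors {u, v, w}): φ is true.
  v (successors {w, x}): φ is true.
  w (successors {u, w, y}): φ is true.
  x (successors {u, w}): φ is true.
  y (successors {v, x}): φ is true.
For instance, at x:
  At x: Box Box (r -> s) requires Box (r -> s) at every successor {u, w}.
      At u: Box (r -> s) requires r -> s at every successor {u, v, w}.
        At u: r -> s is true.
        At v: r -> s is true.
        At w: r -> s is true.
      So Box (r -> s) is true at u.
      At w: Box (r -> s) requires r -> s at every successor {u, w, y}.
        At u: r -> s is true.
        At w: r -> s is true.
        At y: r -> s is true.
      So Box (r -> s) is true at w.
  So Box Box (r -> s) is true at x.
Satisfying worlds: {u, v, w, x, y}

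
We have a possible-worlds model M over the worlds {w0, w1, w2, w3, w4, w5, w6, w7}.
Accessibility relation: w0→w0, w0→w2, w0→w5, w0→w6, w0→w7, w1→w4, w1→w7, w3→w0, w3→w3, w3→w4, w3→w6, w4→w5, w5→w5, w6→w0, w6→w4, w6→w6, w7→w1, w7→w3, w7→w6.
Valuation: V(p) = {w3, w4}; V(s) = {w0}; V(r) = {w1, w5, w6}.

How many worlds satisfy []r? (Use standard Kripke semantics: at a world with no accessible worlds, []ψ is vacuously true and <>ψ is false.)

3

Let φ = []r. Evaluate φ at each world:
  w0 (successors {w0, w2, w5, w6, w7}): φ is false.
  w1 (successors {w4, w7}): φ is false.
  w2 (successors ∅): φ is true.
  w3 (successors {w0, w3, w4, w6}): φ is false.
  w4 (successors {w5}): φ is true.
  w5 (successors {w5}): φ is true.
  w6 (successors {w0, w4, w6}): φ is false.
  w7 (successors {w1, w3, w6}): φ is false.
For instance, at w5:
  At w5: []r requires r at every successor {w5}.
    At w5: r is true.
  So []r is true at w5.
Satisfying worlds: {w2, w4, w5}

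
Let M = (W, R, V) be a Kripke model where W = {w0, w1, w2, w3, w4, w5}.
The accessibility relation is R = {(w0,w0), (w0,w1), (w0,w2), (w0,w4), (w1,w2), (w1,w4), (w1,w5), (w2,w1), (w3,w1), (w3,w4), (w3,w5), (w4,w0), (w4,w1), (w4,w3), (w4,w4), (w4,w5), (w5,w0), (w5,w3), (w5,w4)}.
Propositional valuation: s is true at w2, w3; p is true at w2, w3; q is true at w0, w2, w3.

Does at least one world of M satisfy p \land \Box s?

No

Let φ = p \land \Box s. Evaluate φ at each world:
  w0 (successors {w0, w1, w2, w4}): φ is false.
  w1 (successors {w2, w4, w5}): φ is false.
  w2 (successors {w1}): φ is false.
  w3 (successors {w1, w4, w5}): φ is false.
  w4 (successors {w0, w1, w3, w4, w5}): φ is false.
  w5 (successors {w0, w3, w4}): φ is false.
For instance, at w3:
  At w3: p is true, \Box s is false, so p \land \Box s is false.
    At w3: \Box s requires s at every successor {w1, w4, w5}.
      s fails at w1, so \Box s is false at w3.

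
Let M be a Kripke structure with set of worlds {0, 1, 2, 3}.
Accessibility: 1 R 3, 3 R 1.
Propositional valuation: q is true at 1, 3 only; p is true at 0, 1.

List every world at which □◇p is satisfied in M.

Let φ = □◇p. Evaluate φ at each world:
  0 (successors ∅): φ is true.
  1 (successors {3}): φ is true.
  2 (successors ∅): φ is true.
  3 (successors {1}): φ is false.
For instance, at 1:
  At 1: □◇p requires ◇p at every successor {3}.
      At 3: ◇p requires p at some successor in {1}.
        p holds at 1, so ◇p is true at 3.
  So □◇p is true at 1.
Satisfying worlds: {0, 1, 2}

0, 1, 2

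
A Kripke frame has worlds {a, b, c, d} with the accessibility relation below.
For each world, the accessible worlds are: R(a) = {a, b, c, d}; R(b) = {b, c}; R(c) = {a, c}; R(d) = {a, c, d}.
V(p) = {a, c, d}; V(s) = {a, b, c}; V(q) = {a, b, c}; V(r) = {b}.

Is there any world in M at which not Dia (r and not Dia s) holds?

Yes

Recall that Dia ψ holds at a world iff ψ holds at some accessible world.
Let φ = not Dia (r and not Dia s). Evaluate φ at each world:
  a (successors {a, b, c, d}): φ is true.
  b (successors {b, c}): φ is true.
  c (successors {a, c}): φ is true.
  d (successors {a, c, d}): φ is true.
Detail at a (witness):
  At a: Dia (r and not Dia s) is false, so not Dia (r and not Dia s) is true.
    At a: Dia (r and not Dia s) requires r and not Dia s at some successor in {a, b, c, d}.
      At a: r and not Dia s is false.
      At b: r and not Dia s is false.
      At c: r and not Dia s is false.
      At d: r and not Dia s is false.
    So Dia (r and not Dia s) is false at a.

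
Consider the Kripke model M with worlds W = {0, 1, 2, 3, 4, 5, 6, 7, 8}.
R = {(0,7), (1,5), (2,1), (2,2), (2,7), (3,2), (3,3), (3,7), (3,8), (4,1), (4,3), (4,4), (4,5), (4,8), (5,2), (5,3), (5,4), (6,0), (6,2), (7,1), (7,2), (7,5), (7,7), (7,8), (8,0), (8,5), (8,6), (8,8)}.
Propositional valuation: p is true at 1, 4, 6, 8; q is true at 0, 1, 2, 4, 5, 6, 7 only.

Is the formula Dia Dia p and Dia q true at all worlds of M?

Yes

Let φ = Dia Dia p and Dia q. Evaluate φ at each world:
  0 (successors {7}): φ is true.
  1 (successors {5}): φ is true.
  2 (successors {1, 2, 7}): φ is true.
  3 (successors {2, 3, 7, 8}): φ is true.
  4 (successors {1, 3, 4, 5, 8}): φ is true.
  5 (successors {2, 3, 4}): φ is true.
  6 (successors {0, 2}): φ is true.
  7 (successors {1, 2, 5, 7, 8}): φ is true.
  8 (successors {0, 5, 6, 8}): φ is true.
For instance, at 4:
  At 4: Dia Dia p is true, Dia q is true, so Dia Dia p and Dia q is true.
    At 4: Dia Dia p requires Dia p at some successor in {1, 3, 4, 5, 8}.
      Dia p holds at 3, so Dia Dia p is true at 4.
    At 4: Dia q requires q at some successor in {1, 3, 4, 5, 8}.
      q holds at 1, so Dia q is true at 4.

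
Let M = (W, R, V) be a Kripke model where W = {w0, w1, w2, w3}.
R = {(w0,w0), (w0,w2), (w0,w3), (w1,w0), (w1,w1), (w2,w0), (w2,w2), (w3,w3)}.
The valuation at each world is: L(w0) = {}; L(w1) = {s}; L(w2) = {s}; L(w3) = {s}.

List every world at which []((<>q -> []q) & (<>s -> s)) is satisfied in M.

w3

Let φ = []((<>q -> []q) & (<>s -> s)). Evaluate φ at each world:
  w0 (successors {w0, w2, w3}): φ is false.
  w1 (successors {w0, w1}): φ is false.
  w2 (successors {w0, w2}): φ is false.
  w3 (successors {w3}): φ is true.
For instance, at w0:
  At w0: []((<>q -> []q) & (<>s -> s)) requires (<>q -> []q) & (<>s -> s) at every successor {w0, w2, w3}.
    (<>q -> []q) & (<>s -> s) fails at w0, so []((<>q -> []q) & (<>s -> s)) is false at w0.
      At w0: <>q -> []q is true, <>s -> s is false, so (<>q -> []q) & (<>s -> s) is false.
Satisfying worlds: {w3}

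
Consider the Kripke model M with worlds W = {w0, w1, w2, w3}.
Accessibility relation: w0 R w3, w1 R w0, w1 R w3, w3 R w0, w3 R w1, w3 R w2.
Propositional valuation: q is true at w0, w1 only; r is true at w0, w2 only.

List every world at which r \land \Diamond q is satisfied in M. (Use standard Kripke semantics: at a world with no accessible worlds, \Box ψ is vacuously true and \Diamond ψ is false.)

none

Let φ = r \land \Diamond q. Evaluate φ at each world:
  w0 (successors {w3}): φ is false.
  w1 (successors {w0, w3}): φ is false.
  w2 (successors ∅): φ is false.
  w3 (successors {w0, w1, w2}): φ is false.
For instance, at w0:
  At w0: r is true, \Diamond q is false, so r \land \Diamond q is false.
    At w0: \Diamond q requires q at some successor in {w3}.
      At w3: q is false.
    So \Diamond q is false at w0.
Satisfying worlds: none.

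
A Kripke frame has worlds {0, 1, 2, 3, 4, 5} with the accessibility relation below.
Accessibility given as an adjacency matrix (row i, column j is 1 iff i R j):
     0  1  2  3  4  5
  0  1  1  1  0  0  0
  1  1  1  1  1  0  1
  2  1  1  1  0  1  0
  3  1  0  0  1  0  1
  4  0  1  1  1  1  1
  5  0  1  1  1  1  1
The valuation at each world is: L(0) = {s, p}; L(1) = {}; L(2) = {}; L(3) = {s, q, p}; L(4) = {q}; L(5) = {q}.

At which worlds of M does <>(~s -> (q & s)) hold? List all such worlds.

Let φ = <>(~s -> (q & s)). Evaluate φ at each world:
  0 (successors {0, 1, 2}): φ is true.
  1 (successors {0, 1, 2, 3, 5}): φ is true.
  2 (successors {0, 1, 2, 4}): φ is true.
  3 (successors {0, 3, 5}): φ is true.
  4 (successors {1, 2, 3, 4, 5}): φ is true.
  5 (successors {1, 2, 3, 4, 5}): φ is true.
For instance, at 3:
  At 3: <>(~s -> (q & s)) requires ~s -> (q & s) at some successor in {0, 3, 5}.
    ~s -> (q & s) holds at 0, so <>(~s -> (q & s)) is true at 3.
Satisfying worlds: {0, 1, 2, 3, 4, 5}

0, 1, 2, 3, 4, 5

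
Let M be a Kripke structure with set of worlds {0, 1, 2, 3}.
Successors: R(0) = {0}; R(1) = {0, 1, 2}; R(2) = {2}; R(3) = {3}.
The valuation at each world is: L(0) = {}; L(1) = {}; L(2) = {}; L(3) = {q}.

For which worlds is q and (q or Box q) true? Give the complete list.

Let φ = q and (q or Box q). Evaluate φ at each world:
  0 (successors {0}): φ is false.
  1 (successors {0, 1, 2}): φ is false.
  2 (successors {2}): φ is false.
  3 (successors {3}): φ is true.
For instance, at 1:
  At 1: q is false, q or Box q is false, so q and (q or Box q) is false.
    At 1: q is false, Box q is false, so q or Box q is false.
      At 1: Box q requires q at every successor {0, 1, 2}.
        q fails at 0, so Box q is false at 1.
Satisfying worlds: {3}

3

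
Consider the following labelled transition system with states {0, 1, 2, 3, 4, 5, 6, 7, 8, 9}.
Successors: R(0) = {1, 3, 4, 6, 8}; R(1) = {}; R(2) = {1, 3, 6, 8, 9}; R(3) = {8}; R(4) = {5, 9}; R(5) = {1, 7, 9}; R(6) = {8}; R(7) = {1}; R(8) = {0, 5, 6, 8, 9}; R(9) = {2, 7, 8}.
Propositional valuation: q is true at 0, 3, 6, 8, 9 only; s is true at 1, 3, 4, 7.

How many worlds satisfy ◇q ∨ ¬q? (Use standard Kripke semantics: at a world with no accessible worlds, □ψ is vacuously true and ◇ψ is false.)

10

Let φ = ◇q ∨ ¬q. Evaluate φ at each world:
  0 (successors {1, 3, 4, 6, 8}): φ is true.
  1 (successors ∅): φ is true.
  2 (successors {1, 3, 6, 8, 9}): φ is true.
  3 (successors {8}): φ is true.
  4 (successors {5, 9}): φ is true.
  5 (successors {1, 7, 9}): φ is true.
  6 (successors {8}): φ is true.
  7 (successors {1}): φ is true.
  8 (successors {0, 5, 6, 8, 9}): φ is true.
  9 (successors {2, 7, 8}): φ is true.
For instance, at 3:
  At 3: ◇q is true, ¬q is false, so ◇q ∨ ¬q is true.
    At 3: ◇q requires q at some successor in {8}.
      q holds at 8, so ◇q is true at 3.
Satisfying worlds: {0, 1, 2, 3, 4, 5, 6, 7, 8, 9}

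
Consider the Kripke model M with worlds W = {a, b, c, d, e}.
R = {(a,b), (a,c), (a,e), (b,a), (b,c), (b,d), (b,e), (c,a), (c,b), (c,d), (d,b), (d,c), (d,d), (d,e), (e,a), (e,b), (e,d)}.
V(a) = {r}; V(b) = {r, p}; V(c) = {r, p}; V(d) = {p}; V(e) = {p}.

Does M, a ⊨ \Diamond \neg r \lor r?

At a: \Diamond \neg r is true, r is true, so \Diamond \neg r \lor r is true.
  At a: \Diamond \neg r requires \neg r at some successor in {b, c, e}.
    \neg r holds at e, so \Diamond \neg r is true at a.

Yes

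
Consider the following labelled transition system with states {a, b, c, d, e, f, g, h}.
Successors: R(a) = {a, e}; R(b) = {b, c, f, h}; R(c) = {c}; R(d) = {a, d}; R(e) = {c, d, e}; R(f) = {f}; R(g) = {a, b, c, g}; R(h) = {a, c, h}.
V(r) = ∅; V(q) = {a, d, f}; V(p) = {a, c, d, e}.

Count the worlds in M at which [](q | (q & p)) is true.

2

Let φ = [](q | (q & p)). Evaluate φ at each world:
  a (successors {a, e}): φ is false.
  b (successors {b, c, f, h}): φ is false.
  c (successors {c}): φ is false.
  d (successors {a, d}): φ is true.
  e (successors {c, d, e}): φ is false.
  f (successors {f}): φ is true.
  g (successors {a, b, c, g}): φ is false.
  h (successors {a, c, h}): φ is false.
For instance, at a:
  At a: [](q | (q & p)) requires q | (q & p) at every successor {a, e}.
    q | (q & p) fails at e, so [](q | (q & p)) is false at a.
Satisfying worlds: {d, f}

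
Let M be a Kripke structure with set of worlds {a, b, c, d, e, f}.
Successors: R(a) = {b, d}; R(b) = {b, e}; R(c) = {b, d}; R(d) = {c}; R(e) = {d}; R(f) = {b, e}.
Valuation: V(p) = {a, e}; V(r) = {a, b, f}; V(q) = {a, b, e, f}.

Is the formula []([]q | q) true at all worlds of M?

Recall that []ψ holds at a world iff ψ holds at every accessible world, and <>ψ holds iff ψ holds at some accessible world.
Let φ = []([]q | q). Evaluate φ at each world:
  a (successors {b, d}): φ is false.
  b (successors {b, e}): φ is true.
  c (successors {b, d}): φ is false.
  d (successors {c}): φ is false.
  e (successors {d}): φ is false.
  f (successors {b, e}): φ is true.
Detail at a (counterexample):
  At a: []([]q | q) requires []q | q at every successor {b, d}.
    []q | q fails at d, so []([]q | q) is false at a.
      At d: []q is false, q is false, so []q | q is false.

No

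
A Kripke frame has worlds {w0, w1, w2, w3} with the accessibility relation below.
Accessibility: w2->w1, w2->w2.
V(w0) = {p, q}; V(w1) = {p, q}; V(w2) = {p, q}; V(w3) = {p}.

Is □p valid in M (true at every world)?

Let φ = □p. Evaluate φ at each world:
  w0 (successors ∅): φ is true.
  w1 (successors ∅): φ is true.
  w2 (successors {w1, w2}): φ is true.
  w3 (successors ∅): φ is true.
For instance, at w2:
  At w2: □p requires p at every successor {w1, w2}.
    At w1: p is true.
    At w2: p is true.
  So □p is true at w2.

Yes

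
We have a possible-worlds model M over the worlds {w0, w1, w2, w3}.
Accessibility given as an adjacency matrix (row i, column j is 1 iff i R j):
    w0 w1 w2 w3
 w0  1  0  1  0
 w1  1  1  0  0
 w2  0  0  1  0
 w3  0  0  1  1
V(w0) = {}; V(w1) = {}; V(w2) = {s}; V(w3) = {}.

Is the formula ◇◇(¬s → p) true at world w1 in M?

At w1: ◇◇(¬s → p) requires ◇(¬s → p) at some successor in {w0, w1}.
  ◇(¬s → p) holds at w0, so ◇◇(¬s → p) is true at w1.
    At w0: ◇(¬s → p) requires ¬s → p at some successor in {w0, w2}.
      ¬s → p holds at w2, so ◇(¬s → p) is true at w0.

Yes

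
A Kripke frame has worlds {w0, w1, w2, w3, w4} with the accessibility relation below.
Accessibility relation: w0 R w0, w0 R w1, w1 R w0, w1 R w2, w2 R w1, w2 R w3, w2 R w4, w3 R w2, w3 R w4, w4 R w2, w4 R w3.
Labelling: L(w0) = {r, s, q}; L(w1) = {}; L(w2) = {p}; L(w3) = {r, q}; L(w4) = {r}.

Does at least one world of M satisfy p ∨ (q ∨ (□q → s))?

Yes

Let φ = p ∨ (q ∨ (□q → s)). Evaluate φ at each world:
  w0 (successors {w0, w1}): φ is true.
  w1 (successors {w0, w2}): φ is true.
  w2 (successors {w1, w3, w4}): φ is true.
  w3 (successors {w2, w4}): φ is true.
  w4 (successors {w2, w3}): φ is true.
Detail at w0 (witness):
  At w0: p is false, q ∨ (□q → s) is true, so p ∨ (q ∨ (□q → s)) is true.
    At w0: q is true, □q → s is true, so q ∨ (□q → s) is true.
      At w0: □q is false, s is true, so □q → s is true.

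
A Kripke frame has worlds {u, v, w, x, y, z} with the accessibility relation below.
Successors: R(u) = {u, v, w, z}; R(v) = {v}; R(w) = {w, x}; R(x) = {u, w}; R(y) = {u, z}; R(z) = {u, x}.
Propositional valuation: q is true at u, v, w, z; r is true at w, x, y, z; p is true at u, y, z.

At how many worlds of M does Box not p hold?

2

Let φ = Box not p. Evaluate φ at each world:
  u (successors {u, v, w, z}): φ is false.
  v (successors {v}): φ is true.
  w (successors {w, x}): φ is true.
  x (successors {u, w}): φ is false.
  y (successors {u, z}): φ is false.
  z (successors {u, x}): φ is false.
For instance, at x:
  At x: Box not p requires not p at every successor {u, w}.
    not p fails at u, so Box not p is false at x.
Satisfying worlds: {v, w}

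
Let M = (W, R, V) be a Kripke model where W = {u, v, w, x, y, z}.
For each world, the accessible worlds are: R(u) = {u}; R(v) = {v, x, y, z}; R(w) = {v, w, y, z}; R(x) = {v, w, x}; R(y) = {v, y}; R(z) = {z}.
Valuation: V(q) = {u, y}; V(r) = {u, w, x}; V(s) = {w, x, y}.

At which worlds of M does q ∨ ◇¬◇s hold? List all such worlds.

u, v, w, y, z

Recall that ◇ψ holds at a world iff ψ holds at some accessible world.
Let φ = q ∨ ◇¬◇s. Evaluate φ at each world:
  u (successors {u}): φ is true.
  v (successors {v, x, y, z}): φ is true.
  w (successors {v, w, y, z}): φ is true.
  x (successors {v, w, x}): φ is false.
  y (successors {v, y}): φ is true.
  z (successors {z}): φ is true.
For instance, at z:
  At z: q is false, ◇¬◇s is true, so q ∨ ◇¬◇s is true.
    At z: ◇¬◇s requires ¬◇s at some successor in {z}.
      ¬◇s holds at z, so ◇¬◇s is true at z.
Satisfying worlds: {u, v, w, y, z}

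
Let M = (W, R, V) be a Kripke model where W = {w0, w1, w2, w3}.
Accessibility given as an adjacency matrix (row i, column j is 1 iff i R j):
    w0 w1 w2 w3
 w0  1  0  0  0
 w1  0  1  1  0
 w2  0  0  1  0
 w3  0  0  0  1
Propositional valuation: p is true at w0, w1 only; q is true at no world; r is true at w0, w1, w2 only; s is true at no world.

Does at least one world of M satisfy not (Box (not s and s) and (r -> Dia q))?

Let φ = not (Box (not s and s) and (r -> Dia q)). Evaluate φ at each world:
  w0 (successors {w0}): φ is true.
  w1 (successors {w1, w2}): φ is true.
  w2 (successors {w2}): φ is true.
  w3 (successors {w3}): φ is true.
Detail at w0 (witness):
  At w0: Box (not s and s) and (r -> Dia q) is false, so not (Box (not s and s) and (r -> Dia q)) is true.
    At w0: Box (not s and s) is false, r -> Dia q is false, so Box (not s and s) and (r -> Dia q) is false.
      At w0: Box (not s and s) requires not s and s at every successor {w0}.
        not s and s fails at w0, so Box (not s and s) is false at w0.
      At w0: r is true, Dia q is false, so r -> Dia q is false.

Yes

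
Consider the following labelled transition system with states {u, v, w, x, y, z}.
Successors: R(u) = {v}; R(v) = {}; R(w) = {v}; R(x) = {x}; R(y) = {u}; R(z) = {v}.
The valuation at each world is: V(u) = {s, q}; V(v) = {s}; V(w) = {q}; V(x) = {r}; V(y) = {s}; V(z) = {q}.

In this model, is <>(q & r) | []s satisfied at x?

Recall that []ψ holds at a world iff ψ holds at every accessible world, and <>ψ holds iff ψ holds at some accessible world.
At x: <>(q & r) is false, []s is false, so <>(q & r) | []s is false.
  At x: <>(q & r) requires q & r at some successor in {x}.
    At x: q & r is false.
  So <>(q & r) is false at x.
  At x: []s requires s at every successor {x}.
    s fails at x, so []s is false at x.

No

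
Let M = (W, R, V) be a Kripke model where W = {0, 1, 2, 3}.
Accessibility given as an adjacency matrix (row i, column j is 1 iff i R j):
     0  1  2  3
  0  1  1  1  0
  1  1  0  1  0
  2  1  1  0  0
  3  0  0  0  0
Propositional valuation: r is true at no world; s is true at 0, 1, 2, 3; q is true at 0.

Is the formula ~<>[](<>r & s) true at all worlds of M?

Yes

Let φ = ~<>[](<>r & s). Evaluate φ at each world:
  0 (successors {0, 1, 2}): φ is true.
  1 (successors {0, 2}): φ is true.
  2 (successors {0, 1}): φ is true.
  3 (successors ∅): φ is true.
For instance, at 0:
  At 0: <>[](<>r & s) is false, so ~<>[](<>r & s) is true.
    At 0: <>[](<>r & s) requires [](<>r & s) at some successor in {0, 1, 2}.
      At 0: [](<>r & s) is false.
      At 1: [](<>r & s) is false.
      At 2: [](<>r & s) is false.
    So <>[](<>r & s) is false at 0.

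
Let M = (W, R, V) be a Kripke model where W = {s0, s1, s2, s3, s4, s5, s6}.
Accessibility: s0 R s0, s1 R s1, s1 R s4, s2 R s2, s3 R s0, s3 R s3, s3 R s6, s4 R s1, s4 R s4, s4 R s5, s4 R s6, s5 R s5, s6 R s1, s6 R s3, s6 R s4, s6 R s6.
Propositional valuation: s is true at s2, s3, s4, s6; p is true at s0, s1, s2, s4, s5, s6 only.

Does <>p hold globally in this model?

Recall that <>ψ holds at a world iff ψ holds at some accessible world.
Let φ = <>p. Evaluate φ at each world:
  s0 (successors {s0}): φ is true.
  s1 (successors {s1, s4}): φ is true.
  s2 (successors {s2}): φ is true.
  s3 (successors {s0, s3, s6}): φ is true.
  s4 (successors {s1, s4, s5, s6}): φ is true.
  s5 (successors {s5}): φ is true.
  s6 (successors {s1, s3, s4, s6}): φ is true.
For instance, at s1:
  At s1: <>p requires p at some successor in {s1, s4}.
    p holds at s1, so <>p is true at s1.

Yes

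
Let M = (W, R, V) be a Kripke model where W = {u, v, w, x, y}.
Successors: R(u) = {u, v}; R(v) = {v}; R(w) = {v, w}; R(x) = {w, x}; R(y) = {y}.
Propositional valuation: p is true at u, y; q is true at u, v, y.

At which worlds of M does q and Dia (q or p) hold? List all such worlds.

Let φ = q and Dia (q or p). Evaluate φ at each world:
  u (successors {u, v}): φ is true.
  v (successors {v}): φ is true.
  w (successors {v, w}): φ is false.
  x (successors {w, x}): φ is false.
  y (successors {y}): φ is true.
For instance, at x:
  At x: q is false, Dia (q or p) is false, so q and Dia (q or p) is false.
    At x: Dia (q or p) requires q or p at some successor in {w, x}.
      At w: q or p is false.
      At x: q or p is false.
    So Dia (q or p) is false at x.
Satisfying worlds: {u, v, y}

u, v, y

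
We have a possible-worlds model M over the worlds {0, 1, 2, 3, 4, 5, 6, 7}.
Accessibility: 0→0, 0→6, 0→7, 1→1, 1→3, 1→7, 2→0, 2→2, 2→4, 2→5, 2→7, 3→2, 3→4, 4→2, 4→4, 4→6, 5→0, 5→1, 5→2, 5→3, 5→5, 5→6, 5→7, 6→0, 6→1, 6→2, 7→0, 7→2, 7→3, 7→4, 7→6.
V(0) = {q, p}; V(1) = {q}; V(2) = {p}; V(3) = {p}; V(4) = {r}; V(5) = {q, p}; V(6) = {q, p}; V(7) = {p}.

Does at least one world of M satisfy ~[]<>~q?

No

Recall that []ψ holds at a world iff ψ holds at every accessible world, and <>ψ holds iff ψ holds at some accessible world.
Let φ = ~[]<>~q. Evaluate φ at each world:
  0 (successors {0, 6, 7}): φ is false.
  1 (successors {1, 3, 7}): φ is false.
  2 (successors {0, 2, 4, 5, 7}): φ is false.
  3 (successors {2, 4}): φ is false.
  4 (successors {2, 4, 6}): φ is false.
  5 (successors {0, 1, 2, 3, 5, 6, 7}): φ is false.
  6 (successors {0, 1, 2}): φ is false.
  7 (successors {0, 2, 3, 4, 6}): φ is false.
For instance, at 6:
  At 6: []<>~q is true, so ~[]<>~q is false.
    At 6: []<>~q requires <>~q at every successor {0, 1, 2}.
      At 0: <>~q is true.
      At 1: <>~q is true.
      At 2: <>~q is true.
    So []<>~q is true at 6.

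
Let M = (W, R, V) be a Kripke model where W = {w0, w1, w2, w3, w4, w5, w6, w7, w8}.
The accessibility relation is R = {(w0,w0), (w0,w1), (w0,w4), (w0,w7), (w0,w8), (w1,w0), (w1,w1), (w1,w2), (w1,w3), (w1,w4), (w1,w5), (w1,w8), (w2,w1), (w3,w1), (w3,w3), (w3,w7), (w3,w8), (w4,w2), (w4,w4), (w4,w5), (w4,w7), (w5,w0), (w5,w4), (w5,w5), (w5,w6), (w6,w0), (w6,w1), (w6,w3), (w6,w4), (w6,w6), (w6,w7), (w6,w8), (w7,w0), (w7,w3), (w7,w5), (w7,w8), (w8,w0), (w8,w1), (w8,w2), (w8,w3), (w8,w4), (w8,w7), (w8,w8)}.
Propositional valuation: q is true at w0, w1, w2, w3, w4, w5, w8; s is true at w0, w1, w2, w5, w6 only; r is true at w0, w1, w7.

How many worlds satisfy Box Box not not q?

Let φ = Box Box not not q. Evaluate φ at each world:
  w0 (successors {w0, w1, w4, w7, w8}): φ is false.
  w1 (successors {w0, w1, w2, w3, w4, w5, w8}): φ is false.
  w2 (successors {w1}): φ is true.
  w3 (successors {w1, w3, w7, w8}): φ is false.
  w4 (successors {w2, w4, w5, w7}): φ is false.
  w5 (successors {w0, w4, w5, w6}): φ is false.
  w6 (successors {w0, w1, w3, w4, w6, w7, w8}): φ is false.
  w7 (successors {w0, w3, w5, w8}): φ is false.
  w8 (successors {w0, w1, w2, w3, w4, w7, w8}): φ is false.
For instance, at w4:
  At w4: Box Box not not q requires Box not not q at every successor {w2, w4, w5, w7}.
    Box not not q fails at w4, so Box Box not not q is false at w4.
      At w4: Box not not q requires not not q at every successor {w2, w4, w5, w7}.
        not not q fails at w7, so Box not not q is false at w4.
Satisfying worlds: {w2}

1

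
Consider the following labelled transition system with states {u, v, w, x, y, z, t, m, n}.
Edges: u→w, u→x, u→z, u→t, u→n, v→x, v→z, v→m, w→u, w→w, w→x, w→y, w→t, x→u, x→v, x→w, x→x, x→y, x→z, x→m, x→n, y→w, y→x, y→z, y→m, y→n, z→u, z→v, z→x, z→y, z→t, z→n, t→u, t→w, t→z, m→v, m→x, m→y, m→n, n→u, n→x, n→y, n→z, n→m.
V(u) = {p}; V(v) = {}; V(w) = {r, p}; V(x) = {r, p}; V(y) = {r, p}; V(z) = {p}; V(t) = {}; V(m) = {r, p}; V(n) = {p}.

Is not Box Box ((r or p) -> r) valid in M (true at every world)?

Yes

Let φ = not Box Box ((r or p) -> r). Evaluate φ at each world:
  u (successors {w, x, z, t, n}): φ is true.
  v (successors {x, z, m}): φ is true.
  w (successors {u, w, x, y, t}): φ is true.
  x (successors {u, v, w, x, y, z, m, n}): φ is true.
  y (successors {w, x, z, m, n}): φ is true.
  z (successors {u, v, x, y, t, n}): φ is true.
  t (successors {u, w, z}): φ is true.
  m (successors {v, x, y, n}): φ is true.
  n (successors {u, x, y, z, m}): φ is true.
For instance, at z:
  At z: Box Box ((r or p) -> r) is false, so not Box Box ((r or p) -> r) is true.
    At z: Box Box ((r or p) -> r) requires Box ((r or p) -> r) at every successor {u, v, x, y, t, n}.
      Box ((r or p) -> r) fails at u, so Box Box ((r or p) -> r) is false at z.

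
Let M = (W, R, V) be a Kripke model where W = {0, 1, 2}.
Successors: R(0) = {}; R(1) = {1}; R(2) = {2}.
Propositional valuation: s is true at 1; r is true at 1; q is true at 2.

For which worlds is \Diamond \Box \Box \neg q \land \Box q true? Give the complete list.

Let φ = \Diamond \Box \Box \neg q \land \Box q. Evaluate φ at each world:
  0 (successors ∅): φ is false.
  1 (successors {1}): φ is false.
  2 (successors {2}): φ is false.
For instance, at 2:
  At 2: \Diamond \Box \Box \neg q is false, \Box q is true, so \Diamond \Box \Box \neg q \land \Box q is false.
    At 2: \Diamond \Box \Box \neg q requires \Box \Box \neg q at some successor in {2}.
      At 2: \Box \Box \neg q is false.
    So \Diamond \Box \Box \neg q is false at 2.
    At 2: \Box q requires q at every successor {2}.
      At 2: q is true.
    So \Box q is true at 2.
Satisfying worlds: none.

none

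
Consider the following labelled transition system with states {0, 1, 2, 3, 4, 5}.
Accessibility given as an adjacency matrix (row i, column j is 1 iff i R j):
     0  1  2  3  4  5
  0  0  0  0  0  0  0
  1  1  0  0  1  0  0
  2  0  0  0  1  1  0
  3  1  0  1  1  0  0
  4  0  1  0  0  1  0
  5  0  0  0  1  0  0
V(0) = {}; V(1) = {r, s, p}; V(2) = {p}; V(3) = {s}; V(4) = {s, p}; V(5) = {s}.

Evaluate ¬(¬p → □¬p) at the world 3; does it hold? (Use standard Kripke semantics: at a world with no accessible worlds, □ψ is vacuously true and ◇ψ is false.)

Yes

Recall that □ψ holds at a world iff ψ holds at every accessible world, and ◇ψ holds iff ψ holds at some accessible world.
At 3: ¬p → □¬p is false, so ¬(¬p → □¬p) is true.
  At 3: ¬p is true, □¬p is false, so ¬p → □¬p is false.
    At 3: □¬p requires ¬p at every successor {0, 2, 3}.
      ¬p fails at 2, so □¬p is false at 3.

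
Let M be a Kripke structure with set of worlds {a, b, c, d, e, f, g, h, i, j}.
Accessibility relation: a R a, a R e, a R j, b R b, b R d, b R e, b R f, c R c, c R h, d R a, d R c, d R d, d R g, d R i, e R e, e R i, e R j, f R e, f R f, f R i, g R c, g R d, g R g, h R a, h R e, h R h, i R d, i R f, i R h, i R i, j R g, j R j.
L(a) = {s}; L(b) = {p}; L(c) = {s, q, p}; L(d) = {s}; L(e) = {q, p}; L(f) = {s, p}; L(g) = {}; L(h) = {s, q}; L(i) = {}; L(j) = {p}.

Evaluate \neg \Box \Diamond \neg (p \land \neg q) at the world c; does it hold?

No

At c: \Box \Diamond \neg (p \land \neg q) is true, so \neg \Box \Diamond \neg (p \land \neg q) is false.
  At c: \Box \Diamond \neg (p \land \neg q) requires \Diamond \neg (p \land \neg q) at every successor {c, h}.
      At c: \Diamond \neg (p \land \neg q) requires \neg (p \land \neg q) at some successor in {c, h}.
        \neg (p \land \neg q) holds at c, so \Diamond \neg (p \land \neg q) is true at c.
      At h: \Diamond \neg (p \land \neg q) requires \neg (p \land \neg q) at some successor in {a, e, h}.
        \neg (p \land \neg q) holds at a, so \Diamond \neg (p \land \neg q) is true at h.
  So \Box \Diamond \neg (p \land \neg q) is true at c.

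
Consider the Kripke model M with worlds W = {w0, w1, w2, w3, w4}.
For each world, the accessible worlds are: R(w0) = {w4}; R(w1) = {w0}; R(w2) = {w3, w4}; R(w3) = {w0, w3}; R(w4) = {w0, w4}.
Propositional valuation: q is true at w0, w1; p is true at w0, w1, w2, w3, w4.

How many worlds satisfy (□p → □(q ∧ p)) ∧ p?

Let φ = (□p → □(q ∧ p)) ∧ p. Evaluate φ at each world:
  w0 (successors {w4}): φ is false.
  w1 (successors {w0}): φ is true.
  w2 (successors {w3, w4}): φ is false.
  w3 (successors {w0, w3}): φ is false.
  w4 (successors {w0, w4}): φ is false.
For instance, at w4:
  At w4: □p → □(q ∧ p) is false, p is true, so (□p → □(q ∧ p)) ∧ p is false.
    At w4: □p is true, □(q ∧ p) is false, so □p → □(q ∧ p) is false.
      At w4: □p requires p at every successor {w0, w4}.
        At w0: p is true.
        At w4: p is true.
      So □p is true at w4.
      At w4: □(q ∧ p) requires q ∧ p at every successor {w0, w4}.
        q ∧ p fails at w4, so □(q ∧ p) is false at w4.
Satisfying worlds: {w1}

1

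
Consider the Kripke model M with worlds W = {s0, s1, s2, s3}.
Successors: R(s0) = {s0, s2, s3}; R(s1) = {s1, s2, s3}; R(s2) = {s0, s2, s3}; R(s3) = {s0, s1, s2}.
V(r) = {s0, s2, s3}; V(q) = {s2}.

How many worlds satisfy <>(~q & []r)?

3

Let φ = <>(~q & []r). Evaluate φ at each world:
  s0 (successors {s0, s2, s3}): φ is true.
  s1 (successors {s1, s2, s3}): φ is false.
  s2 (successors {s0, s2, s3}): φ is true.
  s3 (successors {s0, s1, s2}): φ is true.
For instance, at s0:
  At s0: <>(~q & []r) requires ~q & []r at some successor in {s0, s2, s3}.
    ~q & []r holds at s0, so <>(~q & []r) is true at s0.
      At s0: ~q is true, []r is true, so ~q & []r is true.
Satisfying worlds: {s0, s2, s3}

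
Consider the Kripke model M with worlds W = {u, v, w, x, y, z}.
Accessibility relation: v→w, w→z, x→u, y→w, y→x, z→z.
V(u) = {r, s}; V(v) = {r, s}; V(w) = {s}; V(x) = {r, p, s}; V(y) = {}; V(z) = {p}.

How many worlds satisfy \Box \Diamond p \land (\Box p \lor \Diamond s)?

4

Let φ = \Box \Diamond p \land (\Box p \lor \Diamond s). Evaluate φ at each world:
  u (successors ∅): φ is true.
  v (successors {w}): φ is true.
  w (successors {z}): φ is true.
  x (successors {u}): φ is false.
  y (successors {w, x}): φ is false.
  z (successors {z}): φ is true.
For instance, at w:
  At w: \Box \Diamond p is true, \Box p \lor \Diamond s is true, so \Box \Diamond p \land (\Box p \lor \Diamond s) is true.
    At w: \Box \Diamond p requires \Diamond p at every successor {z}.
      At z: \Diamond p is true.
    So \Box \Diamond p is true at w.
    At w: \Box p is true, \Diamond s is false, so \Box p \lor \Diamond s is true.
      At w: \Box p requires p at every successor {z}.
        At z: p is true.
      So \Box p is true at w.
      At w: \Diamond s requires s at some successor in {z}.
        At z: s is false.
      So \Diamond s is false at w.
Satisfying worlds: {u, v, w, z}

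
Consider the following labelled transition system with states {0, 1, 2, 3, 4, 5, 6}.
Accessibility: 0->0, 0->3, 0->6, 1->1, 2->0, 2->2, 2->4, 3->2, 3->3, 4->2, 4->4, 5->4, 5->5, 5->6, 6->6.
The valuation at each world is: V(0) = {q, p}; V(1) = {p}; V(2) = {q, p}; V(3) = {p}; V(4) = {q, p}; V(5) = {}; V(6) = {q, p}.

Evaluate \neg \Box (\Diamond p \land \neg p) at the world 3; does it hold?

At 3: \Box (\Diamond p \land \neg p) is false, so \neg \Box (\Diamond p \land \neg p) is true.
  At 3: \Box (\Diamond p \land \neg p) requires \Diamond p \land \neg p at every successor {2, 3}.
    \Diamond p \land \neg p fails at 2, so \Box (\Diamond p \land \neg p) is false at 3.
      At 2: \Diamond p is true, \neg p is false, so \Diamond p \land \neg p is false.

Yes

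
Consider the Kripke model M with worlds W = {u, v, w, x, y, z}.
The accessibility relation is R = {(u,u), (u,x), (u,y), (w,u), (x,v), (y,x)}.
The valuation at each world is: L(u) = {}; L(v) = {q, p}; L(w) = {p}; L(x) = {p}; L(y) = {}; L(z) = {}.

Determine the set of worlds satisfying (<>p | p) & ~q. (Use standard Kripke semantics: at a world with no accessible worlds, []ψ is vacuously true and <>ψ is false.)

Recall that <>ψ holds at a world iff ψ holds at some accessible world.
Let φ = (<>p | p) & ~q. Evaluate φ at each world:
  u (successors {u, x, y}): φ is true.
  v (successors ∅): φ is false.
  w (successors {u}): φ is true.
  x (successors {v}): φ is true.
  y (successors {x}): φ is true.
  z (successors ∅): φ is false.
For instance, at y:
  At y: <>p | p is true, ~q is true, so (<>p | p) & ~q is true.
    At y: <>p is true, p is false, so <>p | p is true.
      At y: <>p requires p at some successor in {x}.
        p holds at x, so <>p is true at y.
Satisfying worlds: {u, w, x, y}

u, w, x, y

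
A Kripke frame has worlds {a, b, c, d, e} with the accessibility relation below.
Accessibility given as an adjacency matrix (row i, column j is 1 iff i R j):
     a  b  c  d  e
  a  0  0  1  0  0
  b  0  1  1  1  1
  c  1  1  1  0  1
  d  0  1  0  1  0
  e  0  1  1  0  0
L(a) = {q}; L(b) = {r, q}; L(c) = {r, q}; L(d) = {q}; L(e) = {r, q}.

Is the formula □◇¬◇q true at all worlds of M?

Recall that □ψ holds at a world iff ψ holds at every accessible world, and ◇ψ holds iff ψ holds at some accessible world.
Let φ = □◇¬◇q. Evaluate φ at each world:
  a (successors {c}): φ is false.
  b (successors {b, c, d, e}): φ is false.
  c (successors {a, b, c, e}): φ is false.
  d (successors {b, d}): φ is false.
  e (successors {b, c}): φ is false.
Detail at a (counterexample):
  At a: □◇¬◇q requires ◇¬◇q at every successor {c}.
    ◇¬◇q fails at c, so □◇¬◇q is false at a.
      At c: ◇¬◇q requires ¬◇q at some successor in {a, b, c, e}.
        At a: ¬◇q is false.
        At b: ¬◇q is false.
        At c: ¬◇q is false.
        At e: ¬◇q is false.
      So ◇¬◇q is false at c.

No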